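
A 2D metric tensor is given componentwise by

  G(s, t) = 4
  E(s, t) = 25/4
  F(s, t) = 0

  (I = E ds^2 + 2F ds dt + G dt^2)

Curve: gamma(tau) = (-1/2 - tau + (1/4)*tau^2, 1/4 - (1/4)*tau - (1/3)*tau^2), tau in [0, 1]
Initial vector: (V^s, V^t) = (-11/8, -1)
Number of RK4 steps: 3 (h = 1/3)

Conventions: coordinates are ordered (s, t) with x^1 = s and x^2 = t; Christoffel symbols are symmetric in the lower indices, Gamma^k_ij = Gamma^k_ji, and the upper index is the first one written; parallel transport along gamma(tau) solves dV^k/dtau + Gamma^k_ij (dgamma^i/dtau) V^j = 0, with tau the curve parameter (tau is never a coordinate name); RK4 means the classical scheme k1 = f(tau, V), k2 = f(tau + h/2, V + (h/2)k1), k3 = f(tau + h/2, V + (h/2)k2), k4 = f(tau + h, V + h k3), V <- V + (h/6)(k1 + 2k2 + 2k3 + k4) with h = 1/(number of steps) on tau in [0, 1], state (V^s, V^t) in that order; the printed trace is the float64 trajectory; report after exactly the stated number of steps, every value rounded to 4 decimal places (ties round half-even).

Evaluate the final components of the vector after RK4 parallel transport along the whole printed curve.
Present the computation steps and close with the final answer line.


gamma'(tau) = (-1 + (1/2)*tau, -1/4 - (2/3)*tau); f(tau, V)^k = -Gamma^k_ij(gamma(tau)) gamma'^i(tau) V^j; h = 1/3; intermediate values shown to 6 dp
curve data and Christoffel symbols at the stage parameters:
  tau = 0.000000: gamma = (-0.500000, 0.250000), gamma' = (-1.000000, -0.250000); Gamma_sss = 0.000000, Gamma_sst = 0.000000, Gamma_stt = 0.000000, Gamma_tss = 0.000000, Gamma_tst = 0.000000, Gamma_ttt = 0.000000
  tau = 0.166667: gamma = (-0.659722, 0.199074), gamma' = (-0.916667, -0.361111); Gamma_sss = 0.000000, Gamma_sst = 0.000000, Gamma_stt = 0.000000, Gamma_tss = 0.000000, Gamma_tst = 0.000000, Gamma_ttt = 0.000000
  tau = 0.333333: gamma = (-0.805556, 0.129630), gamma' = (-0.833333, -0.472222); Gamma_sss = 0.000000, Gamma_sst = 0.000000, Gamma_stt = 0.000000, Gamma_tss = 0.000000, Gamma_tst = 0.000000, Gamma_ttt = 0.000000
  tau = 0.500000: gamma = (-0.937500, 0.041667), gamma' = (-0.750000, -0.583333); Gamma_sss = 0.000000, Gamma_sst = 0.000000, Gamma_stt = 0.000000, Gamma_tss = 0.000000, Gamma_tst = 0.000000, Gamma_ttt = 0.000000
  tau = 0.666667: gamma = (-1.055556, -0.064815), gamma' = (-0.666667, -0.694444); Gamma_sss = 0.000000, Gamma_sst = 0.000000, Gamma_stt = 0.000000, Gamma_tss = 0.000000, Gamma_tst = 0.000000, Gamma_ttt = 0.000000
  tau = 0.833333: gamma = (-1.159722, -0.189815), gamma' = (-0.583333, -0.805556); Gamma_sss = 0.000000, Gamma_sst = 0.000000, Gamma_stt = 0.000000, Gamma_tss = 0.000000, Gamma_tst = 0.000000, Gamma_ttt = 0.000000
  tau = 1.000000: gamma = (-1.250000, -0.333333), gamma' = (-0.500000, -0.916667); Gamma_sss = 0.000000, Gamma_sst = 0.000000, Gamma_stt = 0.000000, Gamma_tss = 0.000000, Gamma_tst = 0.000000, Gamma_ttt = 0.000000
step 0: V^s = -1.3750, V^t = -1.0000
step 1: k1 = (0.000000, 0.000000), k2 = (0.000000, 0.000000), k3 = (0.000000, 0.000000), k4 = (0.000000, 0.000000); V <- V + (h/6)(k1 + 2k2 + 2k3 + k4): V^s = -1.3750, V^t = -1.0000
step 2: k1 = (0.000000, 0.000000), k2 = (0.000000, 0.000000), k3 = (0.000000, 0.000000), k4 = (0.000000, 0.000000); V <- V + (h/6)(k1 + 2k2 + 2k3 + k4): V^s = -1.3750, V^t = -1.0000
step 3: k1 = (0.000000, 0.000000), k2 = (0.000000, 0.000000), k3 = (0.000000, 0.000000), k4 = (0.000000, 0.000000); V <- V + (h/6)(k1 + 2k2 + 2k3 + k4): V^s = -1.3750, V^t = -1.0000

Answer: V^s = -1.3750, V^t = -1.0000


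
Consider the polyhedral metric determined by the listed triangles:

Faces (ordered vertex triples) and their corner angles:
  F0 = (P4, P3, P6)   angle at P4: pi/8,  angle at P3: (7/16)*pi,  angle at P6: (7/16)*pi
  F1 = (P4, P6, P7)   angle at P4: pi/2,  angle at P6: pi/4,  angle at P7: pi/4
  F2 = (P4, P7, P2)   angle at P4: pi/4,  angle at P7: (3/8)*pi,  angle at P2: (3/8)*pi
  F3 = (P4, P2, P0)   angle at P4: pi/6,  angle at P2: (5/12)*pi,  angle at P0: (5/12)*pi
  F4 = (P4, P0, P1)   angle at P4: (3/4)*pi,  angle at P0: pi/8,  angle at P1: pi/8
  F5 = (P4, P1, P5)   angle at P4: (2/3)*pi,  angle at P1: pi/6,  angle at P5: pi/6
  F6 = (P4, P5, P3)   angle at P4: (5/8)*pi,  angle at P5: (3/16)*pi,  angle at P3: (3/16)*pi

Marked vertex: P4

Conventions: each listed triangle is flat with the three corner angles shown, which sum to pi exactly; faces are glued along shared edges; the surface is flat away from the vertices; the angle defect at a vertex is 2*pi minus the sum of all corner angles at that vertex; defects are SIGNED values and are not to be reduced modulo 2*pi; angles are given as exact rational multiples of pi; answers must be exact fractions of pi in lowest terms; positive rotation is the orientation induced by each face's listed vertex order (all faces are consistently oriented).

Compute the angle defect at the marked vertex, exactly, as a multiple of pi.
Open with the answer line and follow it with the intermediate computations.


Answer: defect(P4) = (-13/12)*pi

Sum of corner angles at P4: (37/12)*pi
defect = 2*pi - (37/12)*pi


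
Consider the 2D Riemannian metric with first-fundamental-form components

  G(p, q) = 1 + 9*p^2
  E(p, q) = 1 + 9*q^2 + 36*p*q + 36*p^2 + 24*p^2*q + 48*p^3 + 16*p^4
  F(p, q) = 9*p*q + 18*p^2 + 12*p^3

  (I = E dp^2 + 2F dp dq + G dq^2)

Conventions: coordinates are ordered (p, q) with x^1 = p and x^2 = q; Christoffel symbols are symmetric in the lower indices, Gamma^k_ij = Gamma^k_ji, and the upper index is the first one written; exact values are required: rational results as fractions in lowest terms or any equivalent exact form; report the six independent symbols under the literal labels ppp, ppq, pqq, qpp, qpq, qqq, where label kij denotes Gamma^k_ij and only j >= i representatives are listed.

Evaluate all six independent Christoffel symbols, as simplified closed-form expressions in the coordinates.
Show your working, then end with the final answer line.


E = 1 + 9*q^2 + 36*p*q + 36*p^2 + 24*p^2*q + 48*p^3 + 16*p^4; F = 9*p*q + 18*p^2 + 12*p^3; G = 1 + 9*p^2
Gamma^k_ij = (1/2) g^{kl} (d_i g_jl + d_j g_il - d_l g_ij), with g^inv = (1/(EG-F^2)) [[G, -F], [-F, E]]
first partials: E_p = 36*q + 72*p + 48*p*q + 144*p^2 + 64*p^3, E_q = 18*q + 36*p + 24*p^2, F_p = 9*q + 36*p + 36*p^2, F_q = 9*p, G_p = 18*p, G_q = 0
D = EG - F^2 = 1 + 9*q^2 + 36*p*q + 45*p^2 + 24*p^2*q + 48*p^3 + 16*p^4
expanded: Gamma^p_pp = (G E_p - 2F F_p + F E_q)/(2D), Gamma^p_pq = (G E_q - F G_p)/(2D), Gamma^p_qq = (2G F_q - G G_p - F G_q)/(2D), Gamma^q_pp = (2E F_p - E E_q - F E_p)/(2D), Gamma^q_pq = (E G_p - F E_q)/(2D), Gamma^q_qq = (E G_q - 2F F_q + F G_p)/(2D); substitute and cancel common factors

Answer: Gamma_ppp = (32*p^3 + 72*p^2 + 24*p*q + 36*p + 18*q)/(16*p^4 + 48*p^3 + 24*p^2*q + 45*p^2 + 36*p*q + 9*q^2 + 1), Gamma_ppq = (12*p^2 + 18*p + 9*q)/(16*p^4 + 48*p^3 + 24*p^2*q + 45*p^2 + 36*p*q + 9*q^2 + 1), Gamma_pqq = 0, Gamma_qpp = (24*p^2 + 18*p)/(16*p^4 + 48*p^3 + 24*p^2*q + 45*p^2 + 36*p*q + 9*q^2 + 1), Gamma_qpq = 9*p/(16*p^4 + 48*p^3 + 24*p^2*q + 45*p^2 + 36*p*q + 9*q^2 + 1), Gamma_qqq = 0


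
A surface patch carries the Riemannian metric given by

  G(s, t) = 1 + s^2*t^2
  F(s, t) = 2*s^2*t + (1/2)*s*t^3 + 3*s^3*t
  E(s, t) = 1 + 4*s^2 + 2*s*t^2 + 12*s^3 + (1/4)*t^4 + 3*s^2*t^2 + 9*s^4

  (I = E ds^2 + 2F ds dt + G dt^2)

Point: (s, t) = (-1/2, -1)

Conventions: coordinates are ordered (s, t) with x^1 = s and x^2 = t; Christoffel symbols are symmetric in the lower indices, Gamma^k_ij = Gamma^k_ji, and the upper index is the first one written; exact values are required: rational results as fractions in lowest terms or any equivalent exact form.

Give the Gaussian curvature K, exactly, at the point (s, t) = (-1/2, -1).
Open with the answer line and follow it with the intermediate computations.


Answer: K = -128/441

E = 17/16, F = 1/8, G = 5/4, EG - F^2 = 21/16 at the point
E_s = -1/2, E_t = -1/2, F_s = -3/4, F_t = -5/8, G_s = -1, G_t = -1/2
E_tt = 5/2, F_st = 7/4, G_ss = 2
Evaluate Brioschi's two determinant matrices M1, M2 and divide by (EG - F^2)^2.
M1 = [[-E_tt/2 + F_st - G_ss/2, E_s/2, F_s - E_t/2], [F_t - G_s/2, E, F], [G_t/2, F, G]] = [[-1/2, -1/4, -1/2], [-1/8, 17/16, 1/8], [-1/4, 1/8, 5/4]]; det M1 = -13/16
M2 = [[0, E_t/2, G_s/2], [E_t/2, E, F], [G_s/2, F, G]] = [[0, -1/4, -1/2], [-1/4, 17/16, 1/8], [-1/2, 1/8, 5/4]]; det M2 = -5/16
det M1 - det M2 = -1/2; K = -1/2 / (21/16)^2 = -128/441


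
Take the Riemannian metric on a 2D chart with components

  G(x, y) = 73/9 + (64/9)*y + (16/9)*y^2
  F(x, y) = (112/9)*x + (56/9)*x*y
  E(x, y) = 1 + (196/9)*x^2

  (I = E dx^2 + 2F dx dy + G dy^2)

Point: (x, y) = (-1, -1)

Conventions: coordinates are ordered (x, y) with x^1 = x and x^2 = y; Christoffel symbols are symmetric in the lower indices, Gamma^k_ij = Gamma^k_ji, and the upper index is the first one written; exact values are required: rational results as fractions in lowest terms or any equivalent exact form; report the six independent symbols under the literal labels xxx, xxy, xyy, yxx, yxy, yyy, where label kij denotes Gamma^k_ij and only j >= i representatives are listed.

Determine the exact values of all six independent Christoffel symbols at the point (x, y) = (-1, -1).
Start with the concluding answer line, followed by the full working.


Answer: Gamma_xxx = -196/221, Gamma_xxy = 0, Gamma_xyy = -56/221, Gamma_yxx = 56/221, Gamma_yxy = 0, Gamma_yyy = 16/221

E = 205/9, F = -56/9, G = 25/9 at the point
E_x = -392/9, E_y = 0, F_x = 56/9, F_y = -56/9, G_x = 0, G_y = 32/9
EG - F^2 = 221/9;  g^inv = (9/221) * [[25/9, 56/9], [56/9, 205/9]]
first-kind symbols [ij,l] = (1/2)(d_i g_jl + d_j g_il - d_l g_ij): [xx,x] = E_x/2 = -196/9, [xx,y] = F_x - E_y/2 = 56/9, [xy,x] = E_y/2 = 0, [xy,y] = G_x/2 = 0, [yy,x] = F_y - G_x/2 = -56/9, [yy,y] = G_y/2 = 16/9
Gamma^x_ij = (G*[ij,x] - F*[ij,y])/(EG - F^2), Gamma^y_ij = (E*[ij,y] - F*[ij,x])/(EG - F^2)


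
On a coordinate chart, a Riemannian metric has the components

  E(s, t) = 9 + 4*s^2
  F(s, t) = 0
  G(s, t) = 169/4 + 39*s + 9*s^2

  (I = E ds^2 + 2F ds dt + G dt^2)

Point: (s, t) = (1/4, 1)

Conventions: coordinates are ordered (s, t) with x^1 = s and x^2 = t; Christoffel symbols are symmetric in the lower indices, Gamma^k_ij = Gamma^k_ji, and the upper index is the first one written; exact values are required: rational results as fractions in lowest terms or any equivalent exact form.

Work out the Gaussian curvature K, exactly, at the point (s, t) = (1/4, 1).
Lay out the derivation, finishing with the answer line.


E = 37/4, F = 0, G = 841/16, EG - F^2 = 31117/64 at the point
E_s = 2, E_t = 0, F_s = 0, F_t = 0, G_s = 87/2, G_t = 0
E_tt = 0, F_st = 0, G_ss = 18
By Brioschi, K is (det M1 - det M2) divided by (EG - F^2) squared.
M1 = [[-E_tt/2 + F_st - G_ss/2, E_s/2, F_s - E_t/2], [F_t - G_s/2, E, F], [G_t/2, F, G]] = [[-9, 1, 0], [-87/4, 37/4, 0], [0, 0, 841/16]]; det M1 = -103443/32
M2 = [[0, E_t/2, G_s/2], [E_t/2, E, F], [G_s/2, F, G]] = [[0, 0, 87/4], [0, 37/4, 0], [87/4, 0, 841/16]]; det M2 = -280053/64
det M1 - det M2 = 73167/64; K = 73167/64 / (31117/64)^2 = 192/39701

Answer: K = 192/39701


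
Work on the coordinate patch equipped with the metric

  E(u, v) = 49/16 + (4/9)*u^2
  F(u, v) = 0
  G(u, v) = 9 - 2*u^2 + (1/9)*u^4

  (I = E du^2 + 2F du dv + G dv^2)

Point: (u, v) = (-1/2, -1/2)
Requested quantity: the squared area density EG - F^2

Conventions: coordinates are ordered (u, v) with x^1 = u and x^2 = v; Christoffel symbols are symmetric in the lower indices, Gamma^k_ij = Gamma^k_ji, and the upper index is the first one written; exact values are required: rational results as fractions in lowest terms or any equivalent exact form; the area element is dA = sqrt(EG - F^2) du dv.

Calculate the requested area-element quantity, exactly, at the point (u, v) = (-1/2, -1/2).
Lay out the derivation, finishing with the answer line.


E = 457/144, F = 0, G = 1225/144; EG - F^2 = 559825/20736

Answer: EG - F^2 = 559825/20736


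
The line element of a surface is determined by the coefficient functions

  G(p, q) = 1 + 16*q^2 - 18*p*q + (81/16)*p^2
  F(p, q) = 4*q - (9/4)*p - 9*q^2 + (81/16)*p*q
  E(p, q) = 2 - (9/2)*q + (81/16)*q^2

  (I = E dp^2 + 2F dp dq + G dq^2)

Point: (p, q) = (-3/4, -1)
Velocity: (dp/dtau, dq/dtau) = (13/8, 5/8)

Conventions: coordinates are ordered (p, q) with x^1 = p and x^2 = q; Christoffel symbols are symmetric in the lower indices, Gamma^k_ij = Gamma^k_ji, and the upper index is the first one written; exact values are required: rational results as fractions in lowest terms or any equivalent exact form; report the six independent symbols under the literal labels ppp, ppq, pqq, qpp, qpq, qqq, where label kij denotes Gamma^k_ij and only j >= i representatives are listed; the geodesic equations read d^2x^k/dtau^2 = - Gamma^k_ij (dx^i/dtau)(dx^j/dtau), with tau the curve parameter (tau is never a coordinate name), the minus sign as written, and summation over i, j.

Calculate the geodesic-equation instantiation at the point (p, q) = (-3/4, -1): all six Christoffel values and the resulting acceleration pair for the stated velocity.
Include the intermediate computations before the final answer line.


E = 185/16, F = -481/64, G = 1625/256 at the point
E_p = 0, E_q = -117/8, F_p = -117/16, F_q = 1165/64, G_p = 333/32, G_q = -37/2
EG - F^2 = 4329/256;  g^inv = (256/4329) * [[1625/256, 481/64], [481/64, 185/16]]
first-kind symbols [ij,l] = (1/2)(d_i g_jl + d_j g_il - d_l g_ij): [pp,p] = E_p/2 = 0, [pp,q] = F_p - E_q/2 = 0, [pq,p] = E_q/2 = -117/16, [pq,q] = G_p/2 = 333/64, [qq,p] = F_q - G_p/2 = 13, [qq,q] = G_q/2 = -37/4
Gamma^p_ij = (G*[ij,p] - F*[ij,q])/(EG - F^2), Gamma^q_ij = (E*[ij,q] - F*[ij,p])/(EG - F^2)
Gamma_ppp = 0, Gamma_ppq = -16/37, Gamma_pqq = 256/333, Gamma_qpp = 0, Gamma_qpq = 4/13, Gamma_qqq = -64/117
d^2p/dtau^2 = -(Gamma_ppp*(13/8)^2 + 2*Gamma_ppq*(13/8)*(5/8) + Gamma_pqq*(5/8)^2) = 385/666
d^2q/dtau^2 = -(Gamma_qpp*(13/8)^2 + 2*Gamma_qpq*(13/8)*(5/8) + Gamma_qqq*(5/8)^2) = -385/936

Answer: Gamma_ppp = 0, Gamma_ppq = -16/37, Gamma_pqq = 256/333, Gamma_qpp = 0, Gamma_qpq = 4/13, Gamma_qqq = -64/117; accelerations (d^2p/dtau^2, d^2q/dtau^2) = (385/666, -385/936)


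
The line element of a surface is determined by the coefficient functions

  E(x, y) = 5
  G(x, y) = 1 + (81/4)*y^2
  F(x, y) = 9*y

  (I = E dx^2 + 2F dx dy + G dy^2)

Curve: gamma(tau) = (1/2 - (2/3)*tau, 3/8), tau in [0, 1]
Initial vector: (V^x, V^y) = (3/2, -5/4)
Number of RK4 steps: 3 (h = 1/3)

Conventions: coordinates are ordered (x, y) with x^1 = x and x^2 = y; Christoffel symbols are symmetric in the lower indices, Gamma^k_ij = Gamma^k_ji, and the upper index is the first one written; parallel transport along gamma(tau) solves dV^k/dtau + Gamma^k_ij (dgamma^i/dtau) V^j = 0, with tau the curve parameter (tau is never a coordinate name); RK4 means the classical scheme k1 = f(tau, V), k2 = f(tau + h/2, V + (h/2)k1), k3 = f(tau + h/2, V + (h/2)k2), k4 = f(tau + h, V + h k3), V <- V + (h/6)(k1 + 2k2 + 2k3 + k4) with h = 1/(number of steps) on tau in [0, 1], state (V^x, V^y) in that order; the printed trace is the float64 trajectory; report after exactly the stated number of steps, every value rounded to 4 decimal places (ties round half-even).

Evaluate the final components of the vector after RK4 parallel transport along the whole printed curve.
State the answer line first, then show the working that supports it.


Answer: V^x = 1.5000, V^y = -1.2500

gamma'(tau) = (-2/3, 0); f(tau, V)^k = -Gamma^k_ij(gamma(tau)) gamma'^i(tau) V^j; h = 1/3; intermediate values shown to 6 dp
curve data and Christoffel symbols at the stage parameters:
  tau = 0.000000: gamma = (0.500000, 0.375000), gamma' = (-0.666667, 0.000000); Gamma_xxx = 0.000000, Gamma_xxy = 0.000000, Gamma_xyy = 1.146839, Gamma_yxx = 0.000000, Gamma_yxy = 0.000000, Gamma_yyy = 0.967646
  tau = 0.166667: gamma = (0.388889, 0.375000), gamma' = (-0.666667, 0.000000); Gamma_xxx = 0.000000, Gamma_xxy = 0.000000, Gamma_xyy = 1.146839, Gamma_yxx = 0.000000, Gamma_yxy = 0.000000, Gamma_yyy = 0.967646
  tau = 0.333333: gamma = (0.277778, 0.375000), gamma' = (-0.666667, 0.000000); Gamma_xxx = 0.000000, Gamma_xxy = 0.000000, Gamma_xyy = 1.146839, Gamma_yxx = 0.000000, Gamma_yxy = 0.000000, Gamma_yyy = 0.967646
  tau = 0.500000: gamma = (0.166667, 0.375000), gamma' = (-0.666667, 0.000000); Gamma_xxx = 0.000000, Gamma_xxy = 0.000000, Gamma_xyy = 1.146839, Gamma_yxx = 0.000000, Gamma_yxy = 0.000000, Gamma_yyy = 0.967646
  tau = 0.666667: gamma = (0.055556, 0.375000), gamma' = (-0.666667, 0.000000); Gamma_xxx = 0.000000, Gamma_xxy = 0.000000, Gamma_xyy = 1.146839, Gamma_yxx = 0.000000, Gamma_yxy = 0.000000, Gamma_yyy = 0.967646
  tau = 0.833333: gamma = (-0.055556, 0.375000), gamma' = (-0.666667, 0.000000); Gamma_xxx = 0.000000, Gamma_xxy = 0.000000, Gamma_xyy = 1.146839, Gamma_yxx = 0.000000, Gamma_yxy = 0.000000, Gamma_yyy = 0.967646
  tau = 1.000000: gamma = (-0.166667, 0.375000), gamma' = (-0.666667, 0.000000); Gamma_xxx = 0.000000, Gamma_xxy = 0.000000, Gamma_xyy = 1.146839, Gamma_yxx = 0.000000, Gamma_yxy = 0.000000, Gamma_yyy = 0.967646
step 0: V^x = 1.5000, V^y = -1.2500
step 1: k1 = (0.000000, 0.000000), k2 = (0.000000, 0.000000), k3 = (0.000000, 0.000000), k4 = (0.000000, 0.000000); V <- V + (h/6)(k1 + 2k2 + 2k3 + k4): V^x = 1.5000, V^y = -1.2500
step 2: k1 = (0.000000, 0.000000), k2 = (0.000000, 0.000000), k3 = (0.000000, 0.000000), k4 = (0.000000, 0.000000); V <- V + (h/6)(k1 + 2k2 + 2k3 + k4): V^x = 1.5000, V^y = -1.2500
step 3: k1 = (0.000000, 0.000000), k2 = (0.000000, 0.000000), k3 = (0.000000, 0.000000), k4 = (0.000000, 0.000000); V <- V + (h/6)(k1 + 2k2 + 2k3 + k4): V^x = 1.5000, V^y = -1.2500


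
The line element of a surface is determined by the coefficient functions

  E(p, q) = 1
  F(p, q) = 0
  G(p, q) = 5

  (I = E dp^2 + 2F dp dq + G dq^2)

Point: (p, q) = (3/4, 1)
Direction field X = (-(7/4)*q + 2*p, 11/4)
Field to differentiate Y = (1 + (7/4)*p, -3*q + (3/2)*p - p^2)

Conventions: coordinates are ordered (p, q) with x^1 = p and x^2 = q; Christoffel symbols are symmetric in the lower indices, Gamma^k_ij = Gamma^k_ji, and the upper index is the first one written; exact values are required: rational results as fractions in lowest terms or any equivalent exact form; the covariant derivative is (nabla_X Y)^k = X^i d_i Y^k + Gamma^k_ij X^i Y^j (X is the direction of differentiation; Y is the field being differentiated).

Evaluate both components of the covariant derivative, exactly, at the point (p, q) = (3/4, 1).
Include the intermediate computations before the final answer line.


E = 1, F = 0, G = 5 at the point
E_p = 0, E_q = 0, F_p = 0, F_q = 0, G_p = 0, G_q = 0
EG - F^2 = 5;  g^inv = (1/5) * [[5, 0], [0, 1]]
first-kind symbols [ij,l] = (1/2)(d_i g_jl + d_j g_il - d_l g_ij): [pp,p] = E_p/2 = 0, [pp,q] = F_p - E_q/2 = 0, [pq,p] = E_q/2 = 0, [pq,q] = G_p/2 = 0, [qq,p] = F_q - G_p/2 = 0, [qq,q] = G_q/2 = 0
Gamma^p_ij = (G*[ij,p] - F*[ij,q])/(EG - F^2), Gamma^q_ij = (E*[ij,q] - F*[ij,p])/(EG - F^2)
Gamma_ppp = 0, Gamma_ppq = 0, Gamma_pqq = 0, Gamma_qpp = 0, Gamma_qpq = 0, Gamma_qqq = 0
X = (-1/4, 11/4), Y = (37/16, -39/16) at the point

Answer: (nabla_X Y)^p = -7/16, (nabla_X Y)^q = -33/4


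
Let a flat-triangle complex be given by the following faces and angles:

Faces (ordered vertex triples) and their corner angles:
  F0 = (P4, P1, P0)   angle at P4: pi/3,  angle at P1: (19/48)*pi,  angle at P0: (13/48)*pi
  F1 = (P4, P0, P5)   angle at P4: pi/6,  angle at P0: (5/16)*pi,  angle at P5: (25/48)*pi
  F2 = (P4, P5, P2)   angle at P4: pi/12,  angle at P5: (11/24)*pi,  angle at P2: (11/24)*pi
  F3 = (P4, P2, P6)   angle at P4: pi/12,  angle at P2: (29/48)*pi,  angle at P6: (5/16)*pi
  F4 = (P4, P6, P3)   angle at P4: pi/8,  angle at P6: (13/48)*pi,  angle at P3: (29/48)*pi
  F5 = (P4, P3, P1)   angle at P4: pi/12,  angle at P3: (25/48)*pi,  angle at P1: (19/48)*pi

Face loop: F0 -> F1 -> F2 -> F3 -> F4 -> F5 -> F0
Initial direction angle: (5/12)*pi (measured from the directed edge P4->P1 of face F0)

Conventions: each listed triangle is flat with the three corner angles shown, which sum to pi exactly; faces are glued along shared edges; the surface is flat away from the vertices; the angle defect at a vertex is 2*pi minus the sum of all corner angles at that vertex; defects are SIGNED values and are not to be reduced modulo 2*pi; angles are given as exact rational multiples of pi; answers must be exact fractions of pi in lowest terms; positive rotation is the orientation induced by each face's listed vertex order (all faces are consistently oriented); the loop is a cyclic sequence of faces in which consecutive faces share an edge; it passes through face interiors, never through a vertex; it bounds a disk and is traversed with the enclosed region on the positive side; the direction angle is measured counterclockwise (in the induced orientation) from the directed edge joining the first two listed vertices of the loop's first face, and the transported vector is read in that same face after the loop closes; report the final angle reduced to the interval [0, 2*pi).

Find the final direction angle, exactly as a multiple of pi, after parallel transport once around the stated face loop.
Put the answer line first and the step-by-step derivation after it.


Answer: final direction angle = (37/24)*pi

enclosed vertex P4: corner angles sum to (7/8)*pi, defect = 2*pi - (7/8)*pi = (9/8)*pi
final direction = starting direction + enclosed defect total, reduced mod 2*pi (induced orientation)
final angle = (5/12)*pi + (9/8)*pi = (37/24)*pi (mod 2*pi)


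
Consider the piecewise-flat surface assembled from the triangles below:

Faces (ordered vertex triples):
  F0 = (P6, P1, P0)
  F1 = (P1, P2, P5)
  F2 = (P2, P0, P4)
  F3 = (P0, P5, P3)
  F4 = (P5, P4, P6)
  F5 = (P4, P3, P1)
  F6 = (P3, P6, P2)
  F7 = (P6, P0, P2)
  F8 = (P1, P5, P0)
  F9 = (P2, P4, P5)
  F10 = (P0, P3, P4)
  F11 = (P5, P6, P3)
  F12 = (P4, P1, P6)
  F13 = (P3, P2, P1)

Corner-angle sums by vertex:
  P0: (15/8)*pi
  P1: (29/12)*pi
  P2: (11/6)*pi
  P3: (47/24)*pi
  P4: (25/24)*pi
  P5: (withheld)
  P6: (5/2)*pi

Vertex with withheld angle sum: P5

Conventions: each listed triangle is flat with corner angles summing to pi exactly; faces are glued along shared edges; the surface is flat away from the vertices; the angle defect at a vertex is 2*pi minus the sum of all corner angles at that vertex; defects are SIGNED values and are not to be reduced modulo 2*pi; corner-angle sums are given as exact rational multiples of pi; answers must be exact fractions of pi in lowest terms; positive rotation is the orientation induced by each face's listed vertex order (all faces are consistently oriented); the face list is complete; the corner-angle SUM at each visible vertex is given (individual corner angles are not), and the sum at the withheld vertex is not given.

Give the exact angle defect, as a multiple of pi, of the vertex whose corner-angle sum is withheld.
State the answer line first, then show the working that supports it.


Answer: defect(P5) = (-3/8)*pi

V = 7, E = 21, F = 14; chi = V - E + F = 0
Gauss-Bonnet: total defect = 2*pi*chi = 0; visible defects sum to (3/8)*pi


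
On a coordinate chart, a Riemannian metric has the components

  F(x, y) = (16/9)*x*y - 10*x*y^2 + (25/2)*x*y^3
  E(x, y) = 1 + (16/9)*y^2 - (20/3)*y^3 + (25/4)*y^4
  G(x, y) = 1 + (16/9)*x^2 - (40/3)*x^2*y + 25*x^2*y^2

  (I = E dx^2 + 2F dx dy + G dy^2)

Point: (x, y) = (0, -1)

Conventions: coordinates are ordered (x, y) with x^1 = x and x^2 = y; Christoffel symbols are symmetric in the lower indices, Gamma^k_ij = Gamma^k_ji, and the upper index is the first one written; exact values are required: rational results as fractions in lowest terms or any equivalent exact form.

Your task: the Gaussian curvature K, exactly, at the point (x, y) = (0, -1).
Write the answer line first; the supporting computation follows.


Answer: K = -51984/319225

E = 565/36, F = 0, G = 1, EG - F^2 = 565/36 at the point
E_x = 0, E_y = -437/9, F_x = -437/18, F_y = 0, G_x = 0, G_y = 0
E_yy = 1067/9, F_xy = 1067/18, G_xx = 722/9
K follows from Brioschi's formula, (det M1 - det M2)/(EG - F^2)^2.
M1 = [[-E_yy/2 + F_xy - G_xx/2, E_x/2, F_x - E_y/2], [F_y - G_x/2, E, F], [G_y/2, F, G]] = [[-361/9, 0, 0], [0, 565/36, 0], [0, 0, 1]]; det M1 = -203965/324
M2 = [[0, E_y/2, G_x/2], [E_y/2, E, F], [G_x/2, F, G]] = [[0, -437/18, 0], [-437/18, 565/36, 0], [0, 0, 1]]; det M2 = -190969/324
det M1 - det M2 = -361/9; K = -361/9 / (565/36)^2 = -51984/319225


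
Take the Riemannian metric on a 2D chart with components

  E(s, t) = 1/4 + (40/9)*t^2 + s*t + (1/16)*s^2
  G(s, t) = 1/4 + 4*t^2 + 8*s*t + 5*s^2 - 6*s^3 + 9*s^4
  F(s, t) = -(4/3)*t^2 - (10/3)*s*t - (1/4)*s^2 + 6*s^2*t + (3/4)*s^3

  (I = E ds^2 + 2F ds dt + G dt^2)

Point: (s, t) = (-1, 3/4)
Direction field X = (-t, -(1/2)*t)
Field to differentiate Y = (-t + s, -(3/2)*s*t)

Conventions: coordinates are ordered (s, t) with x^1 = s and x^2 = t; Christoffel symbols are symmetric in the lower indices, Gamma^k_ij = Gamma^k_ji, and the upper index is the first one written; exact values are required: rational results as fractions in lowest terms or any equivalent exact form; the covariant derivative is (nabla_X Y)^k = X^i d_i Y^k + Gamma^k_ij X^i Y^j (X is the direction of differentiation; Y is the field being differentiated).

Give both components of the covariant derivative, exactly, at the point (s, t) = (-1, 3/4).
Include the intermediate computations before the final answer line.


E = 33/16, F = 21/4, G = 33/2 at the point
E_s = 5/8, E_t = 17/3, F_s = -35/4, F_t = 22/3, G_s = -58, G_t = -2
EG - F^2 = 207/32;  g^inv = (32/207) * [[33/2, -21/4], [-21/4, 33/16]]
first-kind symbols [ij,l] = (1/2)(d_i g_jl + d_j g_il - d_l g_ij): [ss,s] = E_s/2 = 5/16, [ss,t] = F_s - E_t/2 = -139/12, [st,s] = E_t/2 = 17/6, [st,t] = G_s/2 = -29, [tt,s] = F_t - G_s/2 = 109/3, [tt,t] = G_t/2 = -1
Gamma^s_ij = (G*[ij,s] - F*[ij,t])/(EG - F^2), Gamma^t_ij = (E*[ij,t] - F*[ij,s])/(EG - F^2)
Gamma_sss = 2111/207, Gamma_sst = 6368/207, Gamma_stt = 19352/207, Gamma_tss = -817/207, Gamma_tst = -2390/207, Gamma_ttt = -6170/207
X = (-3/4, -3/8), Y = (-7/4, 9/8) at the point

Answer: (nabla_X Y)^s = -11849/368, (nabla_X Y)^t = 679/69


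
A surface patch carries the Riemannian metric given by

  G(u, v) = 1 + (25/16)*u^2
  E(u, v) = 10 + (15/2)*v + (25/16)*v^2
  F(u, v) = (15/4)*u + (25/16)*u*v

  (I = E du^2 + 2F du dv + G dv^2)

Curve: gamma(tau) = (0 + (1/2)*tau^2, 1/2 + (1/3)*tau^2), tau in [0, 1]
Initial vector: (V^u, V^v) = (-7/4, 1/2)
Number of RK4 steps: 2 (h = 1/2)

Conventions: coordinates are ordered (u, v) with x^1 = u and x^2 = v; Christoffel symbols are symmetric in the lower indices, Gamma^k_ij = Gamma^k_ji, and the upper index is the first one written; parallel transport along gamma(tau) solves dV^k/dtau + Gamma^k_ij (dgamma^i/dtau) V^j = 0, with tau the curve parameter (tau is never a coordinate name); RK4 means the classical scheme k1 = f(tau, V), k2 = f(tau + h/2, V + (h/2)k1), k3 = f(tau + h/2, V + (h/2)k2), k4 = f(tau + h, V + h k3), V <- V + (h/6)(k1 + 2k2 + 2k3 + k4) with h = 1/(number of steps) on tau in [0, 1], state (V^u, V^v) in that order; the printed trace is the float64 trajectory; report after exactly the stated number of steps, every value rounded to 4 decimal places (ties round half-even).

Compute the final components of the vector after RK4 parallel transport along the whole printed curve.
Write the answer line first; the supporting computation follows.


Answer: V^u = -1.6542, V^v = 0.5074

gamma'(tau) = (tau, (2/3)*tau); f(tau, V)^k = -Gamma^k_ij(gamma(tau)) gamma'^i(tau) V^j; h = 1/2; intermediate values shown to 6 dp
curve data and Christoffel symbols at the stage parameters:
  tau = 0.000000: gamma = (0.000000, 0.500000), gamma' = (0.000000, 0.000000); Gamma_uuu = 0.000000, Gamma_uuv = 0.320442, Gamma_uvv = 0.000000, Gamma_vuu = 0.000000, Gamma_vuv = 0.000000, Gamma_vvv = 0.000000
  tau = 0.250000: gamma = (0.031250, 0.520833), gamma' = (0.250000, 0.166667); Gamma_uuu = 0.000000, Gamma_uuv = 0.318443, Gamma_uvv = 0.000000, Gamma_vuu = 0.000000, Gamma_vuv = 0.003407, Gamma_vvv = 0.000000
  tau = 0.500000: gamma = (0.125000, 0.583333), gamma' = (0.500000, 0.333333); Gamma_uuu = 0.000000, Gamma_uuv = 0.312198, Gamma_uvv = 0.000000, Gamma_vuu = 0.000000, Gamma_vuv = 0.013081, Gamma_vvv = 0.000000
  tau = 0.750000: gamma = (0.281250, 0.687500), gamma' = (0.750000, 0.500000); Gamma_uuu = 0.000000, Gamma_uuv = 0.301168, Gamma_uvv = 0.000000, Gamma_vuu = 0.000000, Gamma_vuv = 0.027434, Gamma_vvv = 0.000000
  tau = 1.000000: gamma = (0.500000, 0.833333), gamma' = (1.000000, 0.666667); Gamma_uuu = 0.000000, Gamma_uuv = 0.285015, Gamma_uvv = 0.000000, Gamma_vuu = 0.000000, Gamma_vuv = 0.044074, Gamma_vvv = 0.000000
step 0: V^u = -1.7500, V^v = 0.5000
step 1: k1 = (0.000000, 0.000000), k2 = (0.053074, 0.000568), k3 = (0.052358, 0.000560), k4 = (0.101298, 0.004244); V <- V + (h/6)(k1 + 2k2 + 2k3 + k4): V^u = -1.7240, V^v = 0.5005
step 2: k1 = (0.101274, 0.004243), k2 = (0.142492, 0.012980), k3 = (0.140447, 0.012794), k4 = (0.169746, 0.026249); V <- V + (h/6)(k1 + 2k2 + 2k3 + k4): V^u = -1.6542, V^v = 0.5074


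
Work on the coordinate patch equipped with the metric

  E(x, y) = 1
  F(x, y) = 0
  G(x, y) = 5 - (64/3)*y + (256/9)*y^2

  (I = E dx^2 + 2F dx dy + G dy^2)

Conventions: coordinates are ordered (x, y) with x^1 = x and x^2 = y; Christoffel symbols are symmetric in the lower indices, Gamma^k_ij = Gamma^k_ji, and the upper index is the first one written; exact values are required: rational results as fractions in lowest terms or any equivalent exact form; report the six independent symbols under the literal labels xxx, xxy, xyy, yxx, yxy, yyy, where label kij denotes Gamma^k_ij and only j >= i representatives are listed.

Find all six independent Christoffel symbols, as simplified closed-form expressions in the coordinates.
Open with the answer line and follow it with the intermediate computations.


Answer: Gamma_xxx = 0, Gamma_xxy = 0, Gamma_xyy = 0, Gamma_yxx = 0, Gamma_yxy = 0, Gamma_yyy = (256*y - 96)/(256*y^2 - 192*y + 45)

E = 1; F = 0; G = 5 - (64/3)*y + (256/9)*y^2
Gamma^k_ij = (1/2) g^{kl} (d_i g_jl + d_j g_il - d_l g_ij), with g^inv = (1/(EG-F^2)) [[G, -F], [-F, E]]
first partials: E_x = 0, E_y = 0, F_x = 0, F_y = 0, G_x = 0, G_y = -64/3 + (512/9)*y
D = EG - F^2 = 5 - (64/3)*y + (256/9)*y^2
expanded: Gamma^x_xx = (G E_x - 2F F_x + F E_y)/(2D), Gamma^x_xy = (G E_y - F G_x)/(2D), Gamma^x_yy = (2G F_y - G G_x - F G_y)/(2D), Gamma^y_xx = (2E F_x - E E_y - F E_x)/(2D), Gamma^y_xy = (E G_x - F E_y)/(2D), Gamma^y_yy = (E G_y - 2F F_y + F G_x)/(2D); substitute and cancel common factors


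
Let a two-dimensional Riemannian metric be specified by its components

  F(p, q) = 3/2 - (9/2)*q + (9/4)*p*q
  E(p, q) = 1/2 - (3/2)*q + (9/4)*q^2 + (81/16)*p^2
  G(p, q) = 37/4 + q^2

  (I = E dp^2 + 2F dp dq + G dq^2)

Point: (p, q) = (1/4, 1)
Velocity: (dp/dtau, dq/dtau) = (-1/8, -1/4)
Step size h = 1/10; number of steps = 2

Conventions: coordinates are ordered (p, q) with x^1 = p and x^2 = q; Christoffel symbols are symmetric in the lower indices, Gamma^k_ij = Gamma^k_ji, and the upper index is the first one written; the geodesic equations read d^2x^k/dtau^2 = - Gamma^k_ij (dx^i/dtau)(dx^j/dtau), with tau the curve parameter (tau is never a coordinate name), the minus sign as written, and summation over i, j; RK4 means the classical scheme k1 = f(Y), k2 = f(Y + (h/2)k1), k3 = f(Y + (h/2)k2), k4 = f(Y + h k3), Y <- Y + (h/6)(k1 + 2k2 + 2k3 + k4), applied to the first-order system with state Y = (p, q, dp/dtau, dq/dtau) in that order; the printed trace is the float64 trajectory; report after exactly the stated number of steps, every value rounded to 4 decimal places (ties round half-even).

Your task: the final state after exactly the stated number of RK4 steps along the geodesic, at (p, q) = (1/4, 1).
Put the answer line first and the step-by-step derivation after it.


Answer: p = 0.2277, q = 0.9505, dp/dtau = -0.0961, dq/dtau = -0.2447

f(Y) = (dp/dtau, dq/dtau, -Gamma^p_ij Y'^i Y'^j, -Gamma^q_ij Y'^i Y'^j) with the Gammas evaluated at the stage position; h = 0.100000; intermediate values shown to 6 dp
step 0: p = 0.2500, q = 1.0000, dp/dtau = -0.1250, dq/dtau = -0.2500
step 1:
  k1: at (p, q) = (0.250000, 1.000000), (dp/dtau, dq/dtau) = (-0.125000, -0.250000); Gamma_ppp = 1.463358, Gamma_ppq = 1.520131, Gamma_pqq = -3.749348, Gamma_qpp = 0.421164, Gamma_qpq = 0.361495, Gamma_qqq = -0.794052; k1 = (-0.125000, -0.250000, 0.116461, 0.020454)
  k2: at (p, q) = (0.243750, 0.987500), (dp/dtau, dq/dtau) = (-0.119177, -0.248977); Gamma_ppp = 1.485494, Gamma_ppq = 1.550484, Gamma_pqq = -3.918224, Gamma_qpp = 0.422331, Gamma_qpq = 0.364251, Gamma_qqq = -0.823922; k2 = (-0.119177, -0.248977, 0.129778, 0.023460)
  k3: at (p, q) = (0.244041, 0.987551), (dp/dtau, dq/dtau) = (-0.118511, -0.248827); Gamma_ppp = 1.485314, Gamma_ppq = 1.548836, Gamma_pqq = -3.913100, Gamma_qpp = 0.422220, Gamma_qpq = 0.363793, Gamma_qqq = -0.822535; k3 = (-0.118511, -0.248827, 0.130072, 0.023542)
  k4: at (p, q) = (0.238149, 0.975117), (dp/dtau, dq/dtau) = (-0.111993, -0.247646); Gamma_ppp = 1.507193, Gamma_ppq = 1.577621, Gamma_pqq = -4.083903, Gamma_qpp = 0.423034, Gamma_qpq = 0.365842, Gamma_qqq = -0.851444; k4 = (-0.111993, -0.247646, 0.144046, 0.026619)
  Y <- Y + (h/6)(k1 + 2k2 + 2k3 + k4): p = 0.2381, q = 0.9751, dp/dtau = -0.1120, dq/dtau = -0.2476
step 2:
  k1: at (p, q) = (0.238127, 0.975112), (dp/dtau, dq/dtau) = (-0.111997, -0.247649); Gamma_ppp = 1.507207, Gamma_ppq = 1.577747, Gamma_pqq = -4.084311, Gamma_qpp = 0.423041, Gamma_qpq = 0.365876, Gamma_qqq = -0.851552; k1 = (-0.111997, -0.247649, 0.144065, 0.026624)
  k2: at (p, q) = (0.232527, 0.962730), (dp/dtau, dq/dtau) = (-0.104793, -0.246318); Gamma_ppp = 1.528838, Gamma_ppq = 1.605193, Gamma_pqq = -4.258013, Gamma_qpp = 0.423515, Gamma_qpq = 0.367289, Gamma_qqq = -0.879690; k2 = (-0.104793, -0.246318, 0.158687, 0.029761)
  k3: at (p, q) = (0.232888, 0.962797), (dp/dtau, dq/dtau) = (-0.104062, -0.246161); Gamma_ppp = 1.528641, Gamma_ppq = 1.603038, Gamma_pqq = -4.250969, Gamma_qpp = 0.423387, Gamma_qpq = 0.366710, Gamma_qqq = -0.877845; k3 = (-0.104062, -0.246161, 0.158907, 0.029821)
  k4: at (p, q) = (0.227721, 0.950496), (dp/dtau, dq/dtau) = (-0.096106, -0.244667); Gamma_ppp = 1.549940, Gamma_ppq = 1.628033, Gamma_pqq = -4.423788, Gamma_qpp = 0.423473, Gamma_qpq = 0.367222, Gamma_qqq = -0.904223; k4 = (-0.096106, -0.244667, 0.173937, 0.032947)
  Y <- Y + (h/6)(k1 + 2k2 + 2k3 + k4): p = 0.2277, q = 0.9505, dp/dtau = -0.0961, dq/dtau = -0.2447


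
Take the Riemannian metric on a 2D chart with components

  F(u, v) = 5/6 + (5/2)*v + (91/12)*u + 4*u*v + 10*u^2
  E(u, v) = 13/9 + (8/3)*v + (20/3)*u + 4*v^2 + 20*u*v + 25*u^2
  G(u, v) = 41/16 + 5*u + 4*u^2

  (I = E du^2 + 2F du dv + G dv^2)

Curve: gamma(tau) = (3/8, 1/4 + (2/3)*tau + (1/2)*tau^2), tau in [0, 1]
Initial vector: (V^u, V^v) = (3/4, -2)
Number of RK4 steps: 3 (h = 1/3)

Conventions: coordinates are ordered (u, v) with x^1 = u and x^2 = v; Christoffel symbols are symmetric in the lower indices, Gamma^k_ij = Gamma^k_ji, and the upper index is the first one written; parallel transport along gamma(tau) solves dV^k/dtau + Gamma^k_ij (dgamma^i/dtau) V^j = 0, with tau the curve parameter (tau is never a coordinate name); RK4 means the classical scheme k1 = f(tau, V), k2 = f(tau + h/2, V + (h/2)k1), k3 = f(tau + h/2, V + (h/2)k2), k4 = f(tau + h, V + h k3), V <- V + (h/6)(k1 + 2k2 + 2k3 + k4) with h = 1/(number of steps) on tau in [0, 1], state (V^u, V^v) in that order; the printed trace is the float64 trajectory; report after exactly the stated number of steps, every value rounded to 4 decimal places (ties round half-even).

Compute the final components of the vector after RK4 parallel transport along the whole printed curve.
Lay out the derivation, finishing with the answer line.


gamma'(tau) = (0, 2/3 + tau); f(tau, V)^k = -Gamma^k_ij(gamma(tau)) gamma'^i(tau) V^j; h = 1/3; intermediate values shown to 6 dp
curve data and Christoffel symbols at the stage parameters:
  tau = 0.000000: gamma = (0.375000, 0.250000), gamma' = (0.000000, 0.666667); Gamma_uuu = 1.067121, Gamma_uuv = 0.426849, Gamma_uvv = 0.000000, Gamma_vuu = 0.701669, Gamma_vuv = 0.280668, Gamma_vvv = 0.000000
  tau = 0.166667: gamma = (0.375000, 0.375000), gamma' = (0.000000, 0.833333); Gamma_uuu = 1.039360, Gamma_uuv = 0.415744, Gamma_uvv = 0.000000, Gamma_vuu = 0.631510, Gamma_vuv = 0.252604, Gamma_vvv = 0.000000
  tau = 0.333333: gamma = (0.375000, 0.527778), gamma' = (0.000000, 1.000000); Gamma_uuu = 1.002570, Gamma_uuv = 0.401028, Gamma_uvv = 0.000000, Gamma_vuu = 0.557413, Gamma_vuv = 0.222965, Gamma_vvv = 0.000000
  tau = 0.500000: gamma = (0.375000, 0.708333), gamma' = (0.000000, 1.166667); Gamma_uuu = 0.957581, Gamma_uuv = 0.383032, Gamma_uvv = 0.000000, Gamma_vuu = 0.483830, Gamma_vuv = 0.193532, Gamma_vvv = 0.000000
  tau = 0.666667: gamma = (0.375000, 0.916667), gamma' = (0.000000, 1.333333); Gamma_uuu = 0.906149, Gamma_uuv = 0.362460, Gamma_uvv = 0.000000, Gamma_vuu = 0.414239, Gamma_vuv = 0.165696, Gamma_vvv = 0.000000
  tau = 0.833333: gamma = (0.375000, 1.152778), gamma' = (0.000000, 1.500000); Gamma_uuu = 0.850522, Gamma_uuv = 0.340209, Gamma_uvv = 0.000000, Gamma_vuu = 0.350932, Gamma_vuv = 0.140373, Gamma_vvv = 0.000000
  tau = 1.000000: gamma = (0.375000, 1.416667), gamma' = (0.000000, 1.666667); Gamma_uuu = 0.792992, Gamma_uuv = 0.317197, Gamma_uvv = 0.000000, Gamma_vuu = 0.295067, Gamma_vuv = 0.118027, Gamma_vvv = 0.000000
step 0: V^u = 0.7500, V^v = -2.0000
step 1: k1 = (-0.213424, -0.140334), k2 = (-0.247516, -0.150390), k3 = (-0.245548, -0.149194), k4 = (-0.267947, -0.148974); V <- V + (h/6)(k1 + 2k2 + 2k3 + k4): V^u = 0.6685, V^v = -2.0494
step 2: k1 = (-0.268076, -0.149046), k2 = (-0.278755, -0.140845), k3 = (-0.277960, -0.140443), k4 = (-0.278281, -0.127214); V <- V + (h/6)(k1 + 2k2 + 2k3 + k4): V^u = 0.5763, V^v = -2.0960
step 3: k1 = (-0.278495, -0.127312), k2 = (-0.270387, -0.111564), k3 = (-0.271077, -0.111848), k4 = (-0.256878, -0.095583); V <- V + (h/6)(k1 + 2k2 + 2k3 + k4): V^u = 0.4864, V^v = -2.1332

Answer: V^u = 0.4864, V^v = -2.1332


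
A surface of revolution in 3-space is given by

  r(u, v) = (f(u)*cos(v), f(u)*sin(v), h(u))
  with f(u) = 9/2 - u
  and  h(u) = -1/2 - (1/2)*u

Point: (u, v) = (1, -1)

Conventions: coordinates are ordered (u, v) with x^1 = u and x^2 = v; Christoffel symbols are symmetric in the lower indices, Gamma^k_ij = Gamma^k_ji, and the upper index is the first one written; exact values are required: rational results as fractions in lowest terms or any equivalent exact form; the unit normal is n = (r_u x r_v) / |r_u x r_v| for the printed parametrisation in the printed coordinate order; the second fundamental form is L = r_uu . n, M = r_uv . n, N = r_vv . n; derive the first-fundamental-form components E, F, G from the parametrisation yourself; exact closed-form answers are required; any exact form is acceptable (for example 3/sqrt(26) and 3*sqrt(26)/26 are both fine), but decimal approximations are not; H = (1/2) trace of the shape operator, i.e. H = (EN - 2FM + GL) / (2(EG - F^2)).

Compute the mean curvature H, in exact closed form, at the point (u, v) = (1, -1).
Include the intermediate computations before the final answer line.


f = 7/2, f' = -1, f'' = 0, h' = -1/2, h'' = 0
E = 5/4, F = 0, G = 49/4; answer radicand W^2 = 5/4
unnormalised second-form numerators: l = 0, m = 0, n = -7/4; L = l/sqrt(5/4), and similarly M = m/sqrt(W^2), N = n/sqrt(W^2)
H = (E*n - 2*F*m + G*l) / (2*(EG - F^2)*sqrt(W^2)); E*n - 2*F*m + G*l = -35/16, EG - F^2 = 245/16, so H = (-1/14)/sqrt(5/4)

Answer: H = -sqrt(5)/35


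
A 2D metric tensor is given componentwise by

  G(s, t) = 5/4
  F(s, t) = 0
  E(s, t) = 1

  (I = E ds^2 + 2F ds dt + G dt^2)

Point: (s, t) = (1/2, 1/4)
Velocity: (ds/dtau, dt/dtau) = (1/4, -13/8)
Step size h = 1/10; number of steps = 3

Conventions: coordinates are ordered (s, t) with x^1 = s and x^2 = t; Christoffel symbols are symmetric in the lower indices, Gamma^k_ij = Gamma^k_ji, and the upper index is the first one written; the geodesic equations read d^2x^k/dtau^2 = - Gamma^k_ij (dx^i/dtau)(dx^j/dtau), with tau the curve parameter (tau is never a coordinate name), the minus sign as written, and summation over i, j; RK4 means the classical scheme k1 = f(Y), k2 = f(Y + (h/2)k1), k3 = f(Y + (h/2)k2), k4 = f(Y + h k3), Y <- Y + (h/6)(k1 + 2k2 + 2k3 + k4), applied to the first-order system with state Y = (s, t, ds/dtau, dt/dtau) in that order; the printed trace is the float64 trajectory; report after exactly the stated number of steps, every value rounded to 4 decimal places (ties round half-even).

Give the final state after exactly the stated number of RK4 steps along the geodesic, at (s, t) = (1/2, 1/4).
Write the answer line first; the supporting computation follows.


Answer: s = 0.5750, t = -0.2375, ds/dtau = 0.2500, dt/dtau = -1.6250

f(Y) = (ds/dtau, dt/dtau, -Gamma^s_ij Y'^i Y'^j, -Gamma^t_ij Y'^i Y'^j) with the Gammas evaluated at the stage position; h = 0.100000; intermediate values shown to 6 dp
step 0: s = 0.5000, t = 0.2500, ds/dtau = 0.2500, dt/dtau = -1.6250
step 1:
  k1: at (s, t) = (0.500000, 0.250000), (ds/dtau, dt/dtau) = (0.250000, -1.625000); Gamma_sss = 0.000000, Gamma_sst = 0.000000, Gamma_stt = 0.000000, Gamma_tss = 0.000000, Gamma_tst = 0.000000, Gamma_ttt = 0.000000; k1 = (0.250000, -1.625000, 0.000000, 0.000000)
  k2: at (s, t) = (0.512500, 0.168750), (ds/dtau, dt/dtau) = (0.250000, -1.625000); Gamma_sss = 0.000000, Gamma_sst = 0.000000, Gamma_stt = 0.000000, Gamma_tss = 0.000000, Gamma_tst = 0.000000, Gamma_ttt = 0.000000; k2 = (0.250000, -1.625000, 0.000000, 0.000000)
  k3: at (s, t) = (0.512500, 0.168750), (ds/dtau, dt/dtau) = (0.250000, -1.625000); Gamma_sss = 0.000000, Gamma_sst = 0.000000, Gamma_stt = 0.000000, Gamma_tss = 0.000000, Gamma_tst = 0.000000, Gamma_ttt = 0.000000; k3 = (0.250000, -1.625000, 0.000000, 0.000000)
  k4: at (s, t) = (0.525000, 0.087500), (ds/dtau, dt/dtau) = (0.250000, -1.625000); Gamma_sss = 0.000000, Gamma_sst = 0.000000, Gamma_stt = 0.000000, Gamma_tss = 0.000000, Gamma_tst = 0.000000, Gamma_ttt = 0.000000; k4 = (0.250000, -1.625000, 0.000000, 0.000000)
  Y <- Y + (h/6)(k1 + 2k2 + 2k3 + k4): s = 0.5250, t = 0.0875, ds/dtau = 0.2500, dt/dtau = -1.6250
step 2:
  k1: at (s, t) = (0.525000, 0.087500), (ds/dtau, dt/dtau) = (0.250000, -1.625000); Gamma_sss = 0.000000, Gamma_sst = 0.000000, Gamma_stt = 0.000000, Gamma_tss = 0.000000, Gamma_tst = 0.000000, Gamma_ttt = 0.000000; k1 = (0.250000, -1.625000, 0.000000, 0.000000)
  k2: at (s, t) = (0.537500, 0.006250), (ds/dtau, dt/dtau) = (0.250000, -1.625000); Gamma_sss = 0.000000, Gamma_sst = 0.000000, Gamma_stt = 0.000000, Gamma_tss = 0.000000, Gamma_tst = 0.000000, Gamma_ttt = 0.000000; k2 = (0.250000, -1.625000, 0.000000, 0.000000)
  k3: at (s, t) = (0.537500, 0.006250), (ds/dtau, dt/dtau) = (0.250000, -1.625000); Gamma_sss = 0.000000, Gamma_sst = 0.000000, Gamma_stt = 0.000000, Gamma_tss = 0.000000, Gamma_tst = 0.000000, Gamma_ttt = 0.000000; k3 = (0.250000, -1.625000, 0.000000, 0.000000)
  k4: at (s, t) = (0.550000, -0.075000), (ds/dtau, dt/dtau) = (0.250000, -1.625000); Gamma_sss = 0.000000, Gamma_sst = 0.000000, Gamma_stt = 0.000000, Gamma_tss = 0.000000, Gamma_tst = 0.000000, Gamma_ttt = 0.000000; k4 = (0.250000, -1.625000, 0.000000, 0.000000)
  Y <- Y + (h/6)(k1 + 2k2 + 2k3 + k4): s = 0.5500, t = -0.0750, ds/dtau = 0.2500, dt/dtau = -1.6250
step 3:
  k1: at (s, t) = (0.550000, -0.075000), (ds/dtau, dt/dtau) = (0.250000, -1.625000); Gamma_sss = 0.000000, Gamma_sst = 0.000000, Gamma_stt = 0.000000, Gamma_tss = 0.000000, Gamma_tst = 0.000000, Gamma_ttt = 0.000000; k1 = (0.250000, -1.625000, 0.000000, 0.000000)
  k2: at (s, t) = (0.562500, -0.156250), (ds/dtau, dt/dtau) = (0.250000, -1.625000); Gamma_sss = 0.000000, Gamma_sst = 0.000000, Gamma_stt = 0.000000, Gamma_tss = 0.000000, Gamma_tst = 0.000000, Gamma_ttt = 0.000000; k2 = (0.250000, -1.625000, 0.000000, 0.000000)
  k3: at (s, t) = (0.562500, -0.156250), (ds/dtau, dt/dtau) = (0.250000, -1.625000); Gamma_sss = 0.000000, Gamma_sst = 0.000000, Gamma_stt = 0.000000, Gamma_tss = 0.000000, Gamma_tst = 0.000000, Gamma_ttt = 0.000000; k3 = (0.250000, -1.625000, 0.000000, 0.000000)
  k4: at (s, t) = (0.575000, -0.237500), (ds/dtau, dt/dtau) = (0.250000, -1.625000); Gamma_sss = 0.000000, Gamma_sst = 0.000000, Gamma_stt = 0.000000, Gamma_tss = 0.000000, Gamma_tst = 0.000000, Gamma_ttt = 0.000000; k4 = (0.250000, -1.625000, 0.000000, 0.000000)
  Y <- Y + (h/6)(k1 + 2k2 + 2k3 + k4): s = 0.5750, t = -0.2375, ds/dtau = 0.2500, dt/dtau = -1.6250
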